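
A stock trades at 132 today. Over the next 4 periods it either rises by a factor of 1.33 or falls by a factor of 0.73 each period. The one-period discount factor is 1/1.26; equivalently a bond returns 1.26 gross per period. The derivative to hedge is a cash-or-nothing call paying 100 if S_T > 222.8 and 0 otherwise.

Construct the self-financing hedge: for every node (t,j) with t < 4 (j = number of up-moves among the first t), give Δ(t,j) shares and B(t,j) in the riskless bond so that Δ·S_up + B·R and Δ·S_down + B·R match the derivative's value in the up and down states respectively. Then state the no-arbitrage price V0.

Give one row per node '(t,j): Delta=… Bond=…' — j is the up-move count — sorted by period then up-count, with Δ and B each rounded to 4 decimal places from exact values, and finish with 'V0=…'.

The replicating-portfolio and risk-neutral prices coincide; use p* = (1.26−0.73)/(1.33−0.73) = 0.8833 for the latter.
Terminal payoffs: V(4,0)=0.0000, V(4,1)=0.0000, V(4,2)=0.0000, V(4,3)=100.0000, V(4,4)=100.0000
  t=3,j=0: stock 51.3502 → up 68.2958 (V=0.0000), down 37.4857 (V=0.0000). Price 0.0000; hedge Δ=0.0000, bond B=0.0000.
  t=3,j=1: stock 93.5559 → up 124.4294 (V=0.0000), down 68.2958 (V=0.0000). Price 0.0000; hedge Δ=0.0000, bond B=0.0000.
  t=3,j=2: stock 170.4512 → up 226.7001 (V=100.0000), down 124.4294 (V=0.0000). Price 70.1058; hedge Δ=0.9778, bond B=-96.5608.
  t=3,j=3: stock 310.5481 → up 413.0290 (V=100.0000), down 226.7001 (V=100.0000). Price 79.3651; hedge Δ=0.0000, bond B=79.3651.
  t=2,j=0: stock 70.3428 → up 93.5559 (V=0.0000), down 51.3502 (V=0.0000). Price 0.0000; hedge Δ=0.0000, bond B=0.0000.
  t=2,j=1: stock 128.1588 → up 170.4512 (V=70.1058), down 93.5559 (V=0.0000). Price 49.1483; hedge Δ=0.9117, bond B=-67.6948.
  t=2,j=2: stock 233.4948 → up 310.5481 (V=79.3651), down 170.4512 (V=70.1058). Price 62.1308; hedge Δ=0.0661, bond B=46.6987.
  t=1,j=0: stock 96.3600 → up 128.1588 (V=49.1483), down 70.3428 (V=0.0000). Price 34.4558; hedge Δ=0.8501, bond B=-47.4580.
  t=1,j=1: stock 175.5600 → up 233.4948 (V=62.1308), down 128.1588 (V=49.1483). Price 48.1081; hedge Δ=0.1232, bond B=26.4705.
  t=0,j=0: stock 132.0000 → up 175.5600 (V=48.1081), down 96.3600 (V=34.4558). Price 36.9169; hedge Δ=0.1724, bond B=14.1631.
The time-0 hedge costs 36.9169, which is the no-arbitrage price.

(0,0): Delta=0.1724 Bond=14.1631
(1,0): Delta=0.8501 Bond=-47.4580
(1,1): Delta=0.1232 Bond=26.4705
(2,0): Delta=0.0000 Bond=0.0000
(2,1): Delta=0.9117 Bond=-67.6948
(2,2): Delta=0.0661 Bond=46.6987
(3,0): Delta=0.0000 Bond=0.0000
(3,1): Delta=0.0000 Bond=0.0000
(3,2): Delta=0.9778 Bond=-96.5608
(3,3): Delta=0.0000 Bond=79.3651
V0=36.9169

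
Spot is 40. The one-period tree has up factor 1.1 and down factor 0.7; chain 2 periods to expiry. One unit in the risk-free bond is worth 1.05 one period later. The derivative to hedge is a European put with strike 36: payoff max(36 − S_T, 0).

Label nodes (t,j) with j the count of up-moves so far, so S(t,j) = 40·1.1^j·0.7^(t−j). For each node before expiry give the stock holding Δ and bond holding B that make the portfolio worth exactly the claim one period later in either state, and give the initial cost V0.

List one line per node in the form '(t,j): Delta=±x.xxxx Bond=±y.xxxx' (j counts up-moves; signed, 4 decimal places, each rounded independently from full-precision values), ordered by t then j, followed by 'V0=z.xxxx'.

Risk-neutral probability p* = (R−d)/(u−d) = (1.05−0.7)/(1.1−0.7) = 0.8750.
Terminal values V(2,·): V(2,0)=16.4000, V(2,1)=5.2000, V(2,2)=0.0000
  t=1,j=0: stock 28.0000 → up 30.8000 (V=5.2000), down 19.6000 (V=16.4000). Price 6.2857; hedge Δ=-1.0000, bond B=34.2857.
  t=1,j=1: stock 44.0000 → up 48.4000 (V=0.0000), down 30.8000 (V=5.2000). Price 0.6190; hedge Δ=-0.2955, bond B=13.6190.
  t=0,j=0: stock 40.0000 → up 44.0000 (V=0.6190), down 28.0000 (V=6.2857). Price 1.2642; hedge Δ=-0.3542, bond B=15.4308.
Root portfolio cost Δ·40+B reproduces V0=1.2642.

(0,0): Delta=-0.3542 Bond=15.4308
(1,0): Delta=-1.0000 Bond=34.2857
(1,1): Delta=-0.2955 Bond=13.6190
V0=1.2642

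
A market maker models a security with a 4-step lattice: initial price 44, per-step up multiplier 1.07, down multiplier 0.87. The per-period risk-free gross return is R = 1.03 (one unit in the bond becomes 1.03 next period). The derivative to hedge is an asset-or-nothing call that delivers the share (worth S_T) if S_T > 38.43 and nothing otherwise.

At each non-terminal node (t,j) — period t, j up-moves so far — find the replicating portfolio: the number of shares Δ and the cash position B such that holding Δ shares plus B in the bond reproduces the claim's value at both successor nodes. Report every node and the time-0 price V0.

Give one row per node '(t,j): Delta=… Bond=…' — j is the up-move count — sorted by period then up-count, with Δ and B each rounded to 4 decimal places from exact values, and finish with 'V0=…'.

(0,0): Delta=2.4467 Bond=-69.5977
(1,0): Delta=3.6951 Bond=-119.4760
(1,1): Delta=2.1929 Bond=-59.7380
(2,0): Delta=0.0000 Bond=0.0000
(2,1): Delta=4.4462 Bond=-153.8254
(2,2): Delta=1.7349 Bond=-38.4564
(3,0): Delta=0.0000 Bond=0.0000
(3,1): Delta=0.0000 Bond=0.0000
(3,2): Delta=5.3500 Bond=-198.0502
(3,3): Delta=1.0000 Bond=0.0000
V0=38.0554

The replicating-portfolio and risk-neutral prices coincide; use p* = (1.03−0.87)/(1.07−0.87) = 0.8000 for the latter.
Payoff layer (t=4): V(4,0)=0.0000, V(4,1)=0.0000, V(4,2)=0.0000, V(4,3)=46.8946, V(4,4)=57.6750
  t=3,j=0: stock 28.9741 → up 31.0023 (V=0.0000), down 25.2075 (V=0.0000). Price 0.0000; hedge Δ=0.0000, bond B=0.0000.
  t=3,j=1: stock 35.6349 → up 38.1293 (V=0.0000), down 31.0023 (V=0.0000). Price 0.0000; hedge Δ=0.0000, bond B=0.0000.
  t=3,j=2: stock 43.8268 → up 46.8946 (V=46.8946), down 38.1293 (V=0.0000). Price 36.4230; hedge Δ=5.3500, bond B=-198.0502.
  t=3,j=3: stock 53.9019 → up 57.6750 (V=57.6750), down 46.8946 (V=46.8946). Price 53.9019; hedge Δ=1.0000, bond B=0.0000.
  t=2,j=0: stock 33.3036 → up 35.6349 (V=0.0000), down 28.9741 (V=0.0000). Price 0.0000; hedge Δ=0.0000, bond B=0.0000.
  t=2,j=1: stock 40.9596 → up 43.8268 (V=36.4230), down 35.6349 (V=0.0000). Price 28.2897; hedge Δ=4.4462, bond B=-153.8254.
  t=2,j=2: stock 50.3756 → up 53.9019 (V=53.9019), down 43.8268 (V=36.4230). Price 48.9380; hedge Δ=1.7349, bond B=-38.4564.
  t=1,j=0: stock 38.2800 → up 40.9596 (V=28.2897), down 33.3036 (V=0.0000). Price 21.9726; hedge Δ=3.6951, bond B=-119.4760.
  t=1,j=1: stock 47.0800 → up 50.3756 (V=48.9380), down 40.9596 (V=28.2897). Price 43.5032; hedge Δ=2.1929, bond B=-59.7380.
  t=0,j=0: stock 44.0000 → up 47.0800 (V=43.5032), down 38.2800 (V=21.9726). Price 38.0554; hedge Δ=2.4467, bond B=-69.5977.
Check: Δ(0,0)·S0 + B(0,0) = 38.0554 = V0.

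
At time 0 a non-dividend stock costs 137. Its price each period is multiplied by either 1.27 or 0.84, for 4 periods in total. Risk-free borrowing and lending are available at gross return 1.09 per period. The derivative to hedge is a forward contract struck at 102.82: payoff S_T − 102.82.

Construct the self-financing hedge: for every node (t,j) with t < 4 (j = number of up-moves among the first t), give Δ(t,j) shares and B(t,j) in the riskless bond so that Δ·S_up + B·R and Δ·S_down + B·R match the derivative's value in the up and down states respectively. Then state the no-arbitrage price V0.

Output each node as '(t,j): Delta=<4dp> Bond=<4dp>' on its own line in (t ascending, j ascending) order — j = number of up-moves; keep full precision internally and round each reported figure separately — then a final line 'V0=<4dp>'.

(0,0): Delta=1.0000 Bond=-72.8403
(1,0): Delta=1.0000 Bond=-79.3959
(1,1): Delta=1.0000 Bond=-79.3959
(2,0): Delta=1.0000 Bond=-86.5415
(2,1): Delta=1.0000 Bond=-86.5415
(2,2): Delta=1.0000 Bond=-86.5415
(3,0): Delta=1.0000 Bond=-94.3303
(3,1): Delta=1.0000 Bond=-94.3303
(3,2): Delta=1.0000 Bond=-94.3303
(3,3): Delta=1.0000 Bond=-94.3303
V0=64.1597

Since d<R<u, set p* = (R−d)/(u−d) = 0.5814; price each node as the discounted p*-expectation of its children.
Terminal values V(4,·): V(4,0)=-34.6116, V(4,1)=0.3046, V(4,2)=53.0945, V(4,3)=132.9079, V(4,4)=253.5782
(3,0): S=81.2004. Δ = (V_up−V_dn)/(S_up−S_dn) = (0.3046−-34.6116)/(103.1246−68.2084) = 1.0000. V = [p*·0.3046 + (1−p*)·-34.6116]/1.09 = -13.1298. B = V − Δ·S = -94.3303.
(3,1): S=122.7673. Δ = (V_up−V_dn)/(S_up−S_dn) = (53.0945−0.3046)/(155.9145−103.1246) = 1.0000. V = [p*·53.0945 + (1−p*)·0.3046]/1.09 = 28.4371. B = V − Δ·S = -94.3303.
(3,2): S=185.6125. Δ = (V_up−V_dn)/(S_up−S_dn) = (132.9079−53.0945)/(235.7279−155.9145) = 1.0000. V = [p*·132.9079 + (1−p*)·53.0945]/1.09 = 91.2823. B = V − Δ·S = -94.3303.
(3,3): S=280.6285. Δ = (V_up−V_dn)/(S_up−S_dn) = (253.5782−132.9079)/(356.3982−235.7279) = 1.0000. V = [p*·253.5782 + (1−p*)·132.9079]/1.09 = 186.2982. B = V − Δ·S = -94.3303.
(2,0): S=96.6672. Δ = (V_up−V_dn)/(S_up−S_dn) = (28.4371−-13.1298)/(122.7673−81.2004) = 1.0000. V = [p*·28.4371 + (1−p*)·-13.1298]/1.09 = 10.1257. B = V − Δ·S = -86.5415.
(2,1): S=146.1516. Δ = (V_up−V_dn)/(S_up−S_dn) = (91.2823−28.4371)/(185.6125−122.7673) = 1.0000. V = [p*·91.2823 + (1−p*)·28.4371]/1.09 = 59.6101. B = V − Δ·S = -86.5415.
(2,2): S=220.9673. Δ = (V_up−V_dn)/(S_up−S_dn) = (186.2982−91.2823)/(280.6285−185.6125) = 1.0000. V = [p*·186.2982 + (1−p*)·91.2823]/1.09 = 134.4258. B = V − Δ·S = -86.5415.
(1,0): S=115.0800. Δ = (V_up−V_dn)/(S_up−S_dn) = (59.6101−10.1257)/(146.1516−96.6672) = 1.0000. V = [p*·59.6101 + (1−p*)·10.1257]/1.09 = 35.6841. B = V − Δ·S = -79.3959.
(1,1): S=173.9900. Δ = (V_up−V_dn)/(S_up−S_dn) = (134.4258−59.6101)/(220.9673−146.1516) = 1.0000. V = [p*·134.4258 + (1−p*)·59.6101]/1.09 = 94.5941. B = V − Δ·S = -79.3959.
(0,0): S=137.0000. Δ = (V_up−V_dn)/(S_up−S_dn) = (94.5941−35.6841)/(173.9900−115.0800) = 1.0000. V = [p*·94.5941 + (1−p*)·35.6841]/1.09 = 64.1597. B = V − Δ·S = -72.8403.
Check: Δ(0,0)·S0 + B(0,0) = 64.1597 = V0.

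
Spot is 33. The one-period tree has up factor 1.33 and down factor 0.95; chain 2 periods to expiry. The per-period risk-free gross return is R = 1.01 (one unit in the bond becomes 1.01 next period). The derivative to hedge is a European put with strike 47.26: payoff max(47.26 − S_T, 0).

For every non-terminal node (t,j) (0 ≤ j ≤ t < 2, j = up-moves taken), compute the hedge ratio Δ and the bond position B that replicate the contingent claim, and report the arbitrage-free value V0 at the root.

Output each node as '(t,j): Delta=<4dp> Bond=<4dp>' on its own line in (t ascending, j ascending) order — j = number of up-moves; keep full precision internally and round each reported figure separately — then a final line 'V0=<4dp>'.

(0,0): Delta=-0.8614 Bond=42.0282
(1,0): Delta=-1.0000 Bond=46.7921
(1,1): Delta=-0.3336 Bond=19.2829
V0=13.6004

No-arbitrage ⇒ martingale measure with p* = (R−d)/(u−d) = 0.1579.
Payoff layer (t=2): V(2,0)=17.4775, V(2,1)=5.5645, V(2,2)=0.0000
Node (1,0) S=31.3500: V=(p*·5.5645+(1−p*)·17.4775)/1.01=15.4421; Δ=(5.5645−17.4775)/(41.6955−29.7825)=-1.0000; B=V−Δ·S=46.7921
Node (1,1) S=43.8900: V=(p*·0.0000+(1−p*)·5.5645)/1.01=4.6395; Δ=(0.0000−5.5645)/(58.3737−41.6955)=-0.3336; B=V−Δ·S=19.2829
Node (0,0) S=33.0000: V=(p*·4.6395+(1−p*)·15.4421)/1.01=13.6004; Δ=(4.6395−15.4421)/(43.8900−31.3500)=-0.8614; B=V−Δ·S=42.0282
Check: Δ(0,0)·S0 + B(0,0) = 13.6004 = V0.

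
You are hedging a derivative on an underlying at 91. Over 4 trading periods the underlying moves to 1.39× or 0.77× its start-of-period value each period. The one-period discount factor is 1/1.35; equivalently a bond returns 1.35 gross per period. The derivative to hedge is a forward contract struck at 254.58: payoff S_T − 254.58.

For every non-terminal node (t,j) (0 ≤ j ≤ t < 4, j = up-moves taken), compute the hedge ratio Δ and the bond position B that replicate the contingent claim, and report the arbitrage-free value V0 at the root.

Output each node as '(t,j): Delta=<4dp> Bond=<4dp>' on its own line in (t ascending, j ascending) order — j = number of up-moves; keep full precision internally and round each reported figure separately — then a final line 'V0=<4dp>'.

(0,0): Delta=1.0000 Bond=-76.6459
(1,0): Delta=1.0000 Bond=-103.4720
(1,1): Delta=1.0000 Bond=-103.4720
(2,0): Delta=1.0000 Bond=-139.6872
(2,1): Delta=1.0000 Bond=-139.6872
(2,2): Delta=1.0000 Bond=-139.6872
(3,0): Delta=1.0000 Bond=-188.5778
(3,1): Delta=1.0000 Bond=-188.5778
(3,2): Delta=1.0000 Bond=-188.5778
(3,3): Delta=1.0000 Bond=-188.5778
V0=14.3541

Under the risk-neutral measure, an up-move has probability p* = (R−d)/(u−d) = 0.9355 and values discount at R = 1.35.
Terminal values V(4,·): V(4,0)=-222.5907, V(4,1)=-196.8331, V(4,2)=-150.3357, V(4,3)=-66.3987, V(4,4)=85.1239
  t=3,j=0: stock 41.5445 → up 57.7469 (V=-196.8331), down 31.9893 (V=-222.5907). Price -147.0333; hedge Δ=1.0000, bond B=-188.5778.
  t=3,j=1: stock 74.9959 → up 104.2443 (V=-150.3357), down 57.7469 (V=-196.8331). Price -113.5819; hedge Δ=1.0000, bond B=-188.5778.
  t=3,j=2: stock 135.3822 → up 188.1813 (V=-66.3987), down 104.2443 (V=-150.3357). Price -53.1955; hedge Δ=1.0000, bond B=-188.5778.
  t=3,j=3: stock 244.3913 → up 339.7039 (V=85.1239), down 188.1813 (V=-66.3987). Price 55.8136; hedge Δ=1.0000, bond B=-188.5778.
  t=2,j=0: stock 53.9539 → up 74.9959 (V=-113.5819), down 41.5445 (V=-147.0333). Price -85.7333; hedge Δ=1.0000, bond B=-139.6872.
  t=2,j=1: stock 97.3973 → up 135.3822 (V=-53.1955), down 74.9959 (V=-113.5819). Price -42.2899; hedge Δ=1.0000, bond B=-139.6872.
  t=2,j=2: stock 175.8211 → up 244.3913 (V=55.8136), down 135.3822 (V=-53.1955). Price 36.1339; hedge Δ=1.0000, bond B=-139.6872.
  t=1,j=0: stock 70.0700 → up 97.3973 (V=-42.2899), down 53.9539 (V=-85.7333). Price -33.4020; hedge Δ=1.0000, bond B=-103.4720.
  t=1,j=1: stock 126.4900 → up 175.8211 (V=36.1339), down 97.3973 (V=-42.2899). Price 23.0180; hedge Δ=1.0000, bond B=-103.4720.
  t=0,j=0: stock 91.0000 → up 126.4900 (V=23.0180), down 70.0700 (V=-33.4020). Price 14.3541; hedge Δ=1.0000, bond B=-76.6459.
Self-financing check: at every node Δ·S+B equals the discounted successor values.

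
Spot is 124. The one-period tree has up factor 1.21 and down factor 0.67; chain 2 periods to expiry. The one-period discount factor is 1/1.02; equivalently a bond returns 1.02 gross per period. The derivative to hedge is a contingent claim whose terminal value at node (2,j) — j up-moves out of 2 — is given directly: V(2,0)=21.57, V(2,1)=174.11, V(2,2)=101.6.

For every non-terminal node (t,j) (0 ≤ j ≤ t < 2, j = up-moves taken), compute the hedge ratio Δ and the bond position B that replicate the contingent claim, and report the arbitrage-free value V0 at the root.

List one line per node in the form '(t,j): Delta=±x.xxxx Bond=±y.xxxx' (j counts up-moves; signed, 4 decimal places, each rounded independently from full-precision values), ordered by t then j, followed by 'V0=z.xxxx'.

(0,0): Delta=0.0977 Bond=107.8023
(1,0): Delta=3.4001 Bond=-164.4045
(1,1): Delta=-0.8949 Bond=258.8981
V0=119.9197

Risk-neutral probability p* = (R−d)/(u−d) = (1.02−0.67)/(1.21−0.67) = 0.6481.
Payoff layer (t=2): V(2,0)=21.5700, V(2,1)=174.1100, V(2,2)=101.6000
  t=1,j=0: stock 83.0800 → up 100.5268 (V=174.1100), down 55.6636 (V=21.5700). Price 118.0770; hedge Δ=3.4001, bond B=-164.4045.
  t=1,j=1: stock 150.0400 → up 181.5484 (V=101.6000), down 100.5268 (V=174.1100). Price 124.6204; hedge Δ=-0.8949, bond B=258.8981.
  t=0,j=0: stock 124.0000 → up 150.0400 (V=124.6204), down 83.0800 (V=118.0770). Price 119.9197; hedge Δ=0.0977, bond B=107.8023.
Each (Δ,B) replicates both successor values, so the strategy is self-financing and V0 is arbitrage-free.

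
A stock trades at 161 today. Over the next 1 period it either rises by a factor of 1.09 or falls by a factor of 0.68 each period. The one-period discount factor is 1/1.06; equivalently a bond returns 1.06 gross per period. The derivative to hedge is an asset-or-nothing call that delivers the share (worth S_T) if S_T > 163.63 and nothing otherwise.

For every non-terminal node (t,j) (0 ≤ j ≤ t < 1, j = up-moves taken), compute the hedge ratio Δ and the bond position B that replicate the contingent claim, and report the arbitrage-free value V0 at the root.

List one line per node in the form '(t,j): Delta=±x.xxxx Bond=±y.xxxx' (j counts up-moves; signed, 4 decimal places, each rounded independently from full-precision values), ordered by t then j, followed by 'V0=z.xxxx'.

(0,0): Delta=2.6585 Bond=-274.5817
V0=153.4427

Under the risk-neutral measure, an up-move has probability p* = (R−d)/(u−d) = 0.9268 and values discount at R = 1.06.
At expiry t=1: V(1,0)=0.0000, V(1,1)=175.4900
Node (0,0) S=161.0000: V=(p*·175.4900+(1−p*)·0.0000)/1.06=153.4427; Δ=(175.4900−0.0000)/(175.4900−109.4800)=2.6585; B=V−Δ·S=-274.5817
Root portfolio cost Δ·161+B reproduces V0=153.4427.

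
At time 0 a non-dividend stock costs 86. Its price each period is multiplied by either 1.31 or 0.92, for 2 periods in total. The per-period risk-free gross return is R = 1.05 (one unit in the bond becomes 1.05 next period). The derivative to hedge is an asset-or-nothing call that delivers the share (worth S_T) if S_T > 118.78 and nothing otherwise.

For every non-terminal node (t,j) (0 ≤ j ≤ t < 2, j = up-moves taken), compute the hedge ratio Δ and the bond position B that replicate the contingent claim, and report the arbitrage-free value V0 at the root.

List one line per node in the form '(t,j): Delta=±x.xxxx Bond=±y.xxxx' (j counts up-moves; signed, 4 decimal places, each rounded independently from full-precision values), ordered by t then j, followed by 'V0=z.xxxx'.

(0,0): Delta=1.3969 Bond=-105.2603
(1,0): Delta=0.0000 Bond=0.0000
(1,1): Delta=3.3590 Bond=-331.5698
V0=14.8737

No-arbitrage ⇒ martingale measure with p* = (R−d)/(u−d) = 0.3333.
Terminal payoffs: V(2,0)=0.0000, V(2,1)=0.0000, V(2,2)=147.5846
(1,0): S=79.1200. Δ = (V_up−V_dn)/(S_up−S_dn) = (0.0000−0.0000)/(103.6472−72.7904) = 0.0000. V = [p*·0.0000 + (1−p*)·0.0000]/1.05 = 0.0000. B = V − Δ·S = 0.0000.
(1,1): S=112.6600. Δ = (V_up−V_dn)/(S_up−S_dn) = (147.5846−0.0000)/(147.5846−103.6472) = 3.3590. V = [p*·147.5846 + (1−p*)·0.0000]/1.05 = 46.8523. B = V − Δ·S = -331.5698.
(0,0): S=86.0000. Δ = (V_up−V_dn)/(S_up−S_dn) = (46.8523−0.0000)/(112.6600−79.1200) = 1.3969. V = [p*·46.8523 + (1−p*)·0.0000]/1.05 = 14.8737. B = V − Δ·S = -105.2603.
Root portfolio cost Δ·86+B reproduces V0=14.8737.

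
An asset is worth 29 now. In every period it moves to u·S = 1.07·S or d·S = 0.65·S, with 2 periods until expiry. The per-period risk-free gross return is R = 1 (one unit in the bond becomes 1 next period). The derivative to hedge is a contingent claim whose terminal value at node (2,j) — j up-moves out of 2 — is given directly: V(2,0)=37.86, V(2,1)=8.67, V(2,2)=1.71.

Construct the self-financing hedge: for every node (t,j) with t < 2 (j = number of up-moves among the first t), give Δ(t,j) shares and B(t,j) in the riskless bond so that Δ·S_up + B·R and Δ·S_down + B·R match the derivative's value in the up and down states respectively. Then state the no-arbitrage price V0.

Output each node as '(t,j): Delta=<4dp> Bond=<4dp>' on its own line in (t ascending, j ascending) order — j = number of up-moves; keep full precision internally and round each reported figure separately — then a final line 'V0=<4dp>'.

Under the risk-neutral measure, an up-move has probability p* = (R−d)/(u−d) = 0.8333 and values discount at R = 1.
Terminal values V(2,·): V(2,0)=37.8600, V(2,1)=8.6700, V(2,2)=1.7100
(1,0): S=18.8500. Δ = (V_up−V_dn)/(S_up−S_dn) = (8.6700−37.8600)/(20.1695−12.2525) = -3.6870. V = [p*·8.6700 + (1−p*)·37.8600]/1 = 13.5350. B = V − Δ·S = 83.0350.
(1,1): S=31.0300. Δ = (V_up−V_dn)/(S_up−S_dn) = (1.7100−8.6700)/(33.2021−20.1695) = -0.5340. V = [p*·1.7100 + (1−p*)·8.6700]/1 = 2.8700. B = V − Δ·S = 19.4414.
(0,0): S=29.0000. Δ = (V_up−V_dn)/(S_up−S_dn) = (2.8700−13.5350)/(31.0300−18.8500) = -0.8756. V = [p*·2.8700 + (1−p*)·13.5350]/1 = 4.6475. B = V − Δ·S = 30.0404.
Each (Δ,B) replicates both successor values, so the strategy is self-financing and V0 is arbitrage-free.

(0,0): Delta=-0.8756 Bond=30.0404
(1,0): Delta=-3.6870 Bond=83.0350
(1,1): Delta=-0.5340 Bond=19.4414
V0=4.6475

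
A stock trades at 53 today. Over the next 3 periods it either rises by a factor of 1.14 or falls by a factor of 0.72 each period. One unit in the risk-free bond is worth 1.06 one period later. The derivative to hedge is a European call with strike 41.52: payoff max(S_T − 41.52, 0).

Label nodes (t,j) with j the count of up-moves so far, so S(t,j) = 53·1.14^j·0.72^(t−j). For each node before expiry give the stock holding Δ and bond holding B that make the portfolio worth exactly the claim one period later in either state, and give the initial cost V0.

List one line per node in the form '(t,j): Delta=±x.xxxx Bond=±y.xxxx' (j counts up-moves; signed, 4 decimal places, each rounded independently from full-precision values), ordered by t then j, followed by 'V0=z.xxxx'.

(0,0): Delta=0.8575 Bond=-26.4287
(1,0): Delta=0.3847 Bond=-9.9706
(1,1): Delta=0.9278 Bond=-32.2601
(2,0): Delta=0.0000 Bond=0.0000
(2,1): Delta=0.4418 Bond=-13.0556
(2,2): Delta=1.0000 Bond=-39.1698
V0=19.0196

Risk-neutral probability p* = (R−d)/(u−d) = (1.06−0.72)/(1.14−0.72) = 0.8095.
Terminal payoffs: V(3,0)=0.0000, V(3,1)=0.0000, V(3,2)=8.0727, V(3,3)=37.0018
Node (2,0) S=27.4752: V=(p*·0.0000+(1−p*)·0.0000)/1.06=0.0000; Δ=(0.0000−0.0000)/(31.3217−19.7821)=0.0000; B=V−Δ·S=0.0000
Node (2,1) S=43.5024: V=(p*·8.0727+(1−p*)·0.0000)/1.06=6.1652; Δ=(8.0727−0.0000)/(49.5927−31.3217)=0.4418; B=V−Δ·S=-13.0556
Node (2,2) S=68.8788: V=(p*·37.0018+(1−p*)·8.0727)/1.06=29.7090; Δ=(37.0018−8.0727)/(78.5218−49.5927)=1.0000; B=V−Δ·S=-39.1698
Node (1,0) S=38.1600: V=(p*·6.1652+(1−p*)·0.0000)/1.06=4.7083; Δ=(6.1652−0.0000)/(43.5024−27.4752)=0.3847; B=V−Δ·S=-9.9706
Node (1,1) S=60.4200: V=(p*·29.7090+(1−p*)·6.1652)/1.06=23.7967; Δ=(29.7090−6.1652)/(68.8788−43.5024)=0.9278; B=V−Δ·S=-32.2601
Node (0,0) S=53.0000: V=(p*·23.7967+(1−p*)·4.7083)/1.06=19.0196; Δ=(23.7967−4.7083)/(60.4200−38.1600)=0.8575; B=V−Δ·S=-26.4287
Check: Δ(0,0)·S0 + B(0,0) = 19.0196 = V0.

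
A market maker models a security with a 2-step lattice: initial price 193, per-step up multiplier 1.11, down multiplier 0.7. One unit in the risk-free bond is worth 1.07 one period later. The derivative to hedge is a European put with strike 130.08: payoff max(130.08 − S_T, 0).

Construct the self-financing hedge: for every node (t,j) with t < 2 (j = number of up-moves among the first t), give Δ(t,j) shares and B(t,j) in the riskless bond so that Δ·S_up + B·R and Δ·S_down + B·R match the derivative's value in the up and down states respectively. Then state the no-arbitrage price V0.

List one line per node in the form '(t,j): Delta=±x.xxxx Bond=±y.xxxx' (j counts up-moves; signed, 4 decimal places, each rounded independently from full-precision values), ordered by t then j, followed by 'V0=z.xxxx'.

No-arbitrage ⇒ martingale measure with p* = (R−d)/(u−d) = 0.9024.
Terminal payoffs: V(2,0)=35.5100, V(2,1)=0.0000, V(2,2)=0.0000
  t=1,j=0: stock 135.1000 → up 149.9610 (V=0.0000), down 94.5700 (V=35.5100). Price 3.2377; hedge Δ=-0.6411, bond B=89.8475.
  t=1,j=1: stock 214.2300 → up 237.7953 (V=0.0000), down 149.9610 (V=0.0000). Price 0.0000; hedge Δ=0.0000, bond B=0.0000.
  t=0,j=0: stock 193.0000 → up 214.2300 (V=0.0000), down 135.1000 (V=3.2377). Price 0.2952; hedge Δ=-0.0409, bond B=8.1922.
Check: Δ(0,0)·S0 + B(0,0) = 0.2952 = V0.

(0,0): Delta=-0.0409 Bond=8.1922
(1,0): Delta=-0.6411 Bond=89.8475
(1,1): Delta=0.0000 Bond=0.0000
V0=0.2952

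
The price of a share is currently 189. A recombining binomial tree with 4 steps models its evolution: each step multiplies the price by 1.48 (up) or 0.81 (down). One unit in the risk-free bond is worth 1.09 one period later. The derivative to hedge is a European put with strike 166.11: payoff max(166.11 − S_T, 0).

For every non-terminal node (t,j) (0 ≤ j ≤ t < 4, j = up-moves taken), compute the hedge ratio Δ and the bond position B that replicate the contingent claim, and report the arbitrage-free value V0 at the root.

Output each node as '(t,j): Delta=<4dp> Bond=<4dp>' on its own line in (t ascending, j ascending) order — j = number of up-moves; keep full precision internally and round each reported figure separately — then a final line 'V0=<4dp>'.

(0,0): Delta=-0.1262 Bond=34.8128
(1,0): Delta=-0.2568 Bond=57.9463
(1,1): Delta=-0.0266 Bond=10.0882
(2,0): Delta=-0.5131 Bond=94.9455
(2,1): Delta=-0.0614 Bond=18.8909
(2,2): Delta=0.0000 Bond=0.0000
(3,0): Delta=-1.0000 Bond=152.3945
(3,1): Delta=-0.1420 Bond=35.3743
(3,2): Delta=0.0000 Bond=0.0000
(3,3): Delta=0.0000 Bond=0.0000
V0=10.9698

Risk-neutral probability p* = (R−d)/(u−d) = (1.09−0.81)/(1.48−0.81) = 0.4179.
Terminal values V(4,·): V(4,0)=84.7517, V(4,1)=17.4553, V(4,2)=0.0000, V(4,3)=0.0000, V(4,4)=0.0000
Node (3,0) S=100.4423: V=(p*·17.4553+(1−p*)·84.7517)/1.09=51.9521; Δ=(17.4553−84.7517)/(148.6547−81.3583)=-1.0000; B=V−Δ·S=152.3945
Node (3,1) S=183.5243: V=(p*·0.0000+(1−p*)·17.4553)/1.09=9.3216; Δ=(0.0000−17.4553)/(271.6160−148.6547)=-0.1420; B=V−Δ·S=35.3743
Node (3,2) S=335.3283: V=(p*·0.0000+(1−p*)·0.0000)/1.09=0.0000; Δ=(0.0000−0.0000)/(496.2859−271.6160)=0.0000; B=V−Δ·S=0.0000
Node (3,3) S=612.6987: V=(p*·0.0000+(1−p*)·0.0000)/1.09=0.0000; Δ=(0.0000−0.0000)/(906.7941−496.2859)=0.0000; B=V−Δ·S=0.0000
Node (2,0) S=124.0029: V=(p*·9.3216+(1−p*)·51.9521)/1.09=31.3178; Δ=(9.3216−51.9521)/(183.5243−100.4423)=-0.5131; B=V−Δ·S=94.9455
Node (2,1) S=226.5732: V=(p*·0.0000+(1−p*)·9.3216)/1.09=4.9780; Δ=(0.0000−9.3216)/(335.3283−183.5243)=-0.0614; B=V−Δ·S=18.8909
Node (2,2) S=413.9856: V=(p*·0.0000+(1−p*)·0.0000)/1.09=0.0000; Δ=(0.0000−0.0000)/(612.6987−335.3283)=0.0000; B=V−Δ·S=0.0000
Node (1,0) S=153.0900: V=(p*·4.9780+(1−p*)·31.3178)/1.09=18.6331; Δ=(4.9780−31.3178)/(226.5732−124.0029)=-0.2568; B=V−Δ·S=57.9463
Node (1,1) S=279.7200: V=(p*·0.0000+(1−p*)·4.9780)/1.09=2.6584; Δ=(0.0000−4.9780)/(413.9856−226.5732)=-0.0266; B=V−Δ·S=10.0882
Node (0,0) S=189.0000: V=(p*·2.6584+(1−p*)·18.6331)/1.09=10.9698; Δ=(2.6584−18.6331)/(279.7200−153.0900)=-0.1262; B=V−Δ·S=34.8128
Each (Δ,B) replicates both successor values, so the strategy is self-financing and V0 is arbitrage-free.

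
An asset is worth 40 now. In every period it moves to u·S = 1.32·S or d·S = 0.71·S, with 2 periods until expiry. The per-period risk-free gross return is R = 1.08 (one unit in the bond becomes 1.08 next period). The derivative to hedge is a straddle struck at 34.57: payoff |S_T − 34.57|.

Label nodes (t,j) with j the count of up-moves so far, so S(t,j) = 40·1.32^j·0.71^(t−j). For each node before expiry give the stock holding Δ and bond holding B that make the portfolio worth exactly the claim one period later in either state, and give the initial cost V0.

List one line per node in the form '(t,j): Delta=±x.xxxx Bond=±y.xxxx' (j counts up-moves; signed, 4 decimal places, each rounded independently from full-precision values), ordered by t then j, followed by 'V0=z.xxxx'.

(0,0): Delta=0.5698 Bond=-8.6076
(1,0): Delta=-0.6631 Bond=25.7197
(1,1): Delta=1.0000 Bond=-32.0093
V0=14.1855

Risk-neutral probability p* = (R−d)/(u−d) = (1.08−0.71)/(1.32−0.71) = 0.6066.
Payoff layer (t=2): V(2,0)=14.4060, V(2,1)=2.9180, V(2,2)=35.1260
(1,0): S=28.4000. Δ = (V_up−V_dn)/(S_up−S_dn) = (2.9180−14.4060)/(37.4880−20.1640) = -0.6631. V = [p*·2.9180 + (1−p*)·14.4060]/1.08 = 6.8869. B = V − Δ·S = 25.7197.
(1,1): S=52.8000. Δ = (V_up−V_dn)/(S_up−S_dn) = (35.1260−2.9180)/(69.6960−37.4880) = 1.0000. V = [p*·35.1260 + (1−p*)·2.9180]/1.08 = 20.7907. B = V − Δ·S = -32.0093.
(0,0): S=40.0000. Δ = (V_up−V_dn)/(S_up−S_dn) = (20.7907−6.8869)/(52.8000−28.4000) = 0.5698. V = [p*·20.7907 + (1−p*)·6.8869]/1.08 = 14.1855. B = V − Δ·S = -8.6076.
The time-0 hedge costs 14.1855, which is the no-arbitrage price.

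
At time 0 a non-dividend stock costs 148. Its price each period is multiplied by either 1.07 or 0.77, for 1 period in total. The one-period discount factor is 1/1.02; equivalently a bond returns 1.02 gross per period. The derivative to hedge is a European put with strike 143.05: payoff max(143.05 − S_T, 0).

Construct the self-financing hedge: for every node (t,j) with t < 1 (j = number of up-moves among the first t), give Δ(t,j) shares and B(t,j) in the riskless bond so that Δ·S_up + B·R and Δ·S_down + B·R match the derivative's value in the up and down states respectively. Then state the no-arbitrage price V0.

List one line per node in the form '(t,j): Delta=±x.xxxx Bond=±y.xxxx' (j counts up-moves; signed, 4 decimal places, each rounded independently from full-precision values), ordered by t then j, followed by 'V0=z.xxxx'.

Under the risk-neutral measure, an up-move has probability p* = (R−d)/(u−d) = 0.8333 and values discount at R = 1.02.
Terminal payoffs: V(1,0)=29.0900, V(1,1)=0.0000
  t=0,j=0: stock 148.0000 → up 158.3600 (V=0.0000), down 113.9600 (V=29.0900). Price 4.7533; hedge Δ=-0.6552, bond B=101.7199.
Self-financing check: at every node Δ·S+B equals the discounted successor values.

(0,0): Delta=-0.6552 Bond=101.7199
V0=4.7533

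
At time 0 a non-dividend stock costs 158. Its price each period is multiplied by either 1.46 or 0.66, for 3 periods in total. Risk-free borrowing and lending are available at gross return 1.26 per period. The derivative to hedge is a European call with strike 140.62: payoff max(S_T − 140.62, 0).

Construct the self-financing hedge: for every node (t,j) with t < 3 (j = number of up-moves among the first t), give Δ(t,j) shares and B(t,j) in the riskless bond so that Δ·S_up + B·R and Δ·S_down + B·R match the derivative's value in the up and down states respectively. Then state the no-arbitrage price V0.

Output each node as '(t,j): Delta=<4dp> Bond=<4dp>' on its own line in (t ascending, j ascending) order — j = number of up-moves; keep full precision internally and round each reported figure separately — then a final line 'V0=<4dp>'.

(0,0): Delta=0.9078 Bond=-52.1719
(1,0): Delta=0.5827 Bond=-31.8274
(1,1): Delta=0.9568 Bond=-77.0396
(2,0): Delta=0.0000 Bond=0.0000
(2,1): Delta=0.6705 Bond=-53.4700
(2,2): Delta=1.0000 Bond=-111.6032
V0=91.2683

The replicating-portfolio and risk-neutral prices coincide; use p* = (1.26−0.66)/(1.46−0.66) = 0.7500 for the latter.
Payoff layer (t=3): V(3,0)=0.0000, V(3,1)=0.0000, V(3,2)=81.6632, V(3,3)=351.0975
Node (2,0) S=68.8248: V=(p*·0.0000+(1−p*)·0.0000)/1.26=0.0000; Δ=(0.0000−0.0000)/(100.4842−45.4244)=0.0000; B=V−Δ·S=0.0000
Node (2,1) S=152.2488: V=(p*·81.6632+(1−p*)·0.0000)/1.26=48.6091; Δ=(81.6632−0.0000)/(222.2832−100.4842)=0.6705; B=V−Δ·S=-53.4700
Node (2,2) S=336.7928: V=(p*·351.0975+(1−p*)·81.6632)/1.26=225.1896; Δ=(351.0975−81.6632)/(491.7175−222.2832)=1.0000; B=V−Δ·S=-111.6032
Node (1,0) S=104.2800: V=(p*·48.6091+(1−p*)·0.0000)/1.26=28.9340; Δ=(48.6091−0.0000)/(152.2488−68.8248)=0.5827; B=V−Δ·S=-31.8274
Node (1,1) S=230.6800: V=(p*·225.1896+(1−p*)·48.6091)/1.26=143.6861; Δ=(225.1896−48.6091)/(336.7928−152.2488)=0.9568; B=V−Δ·S=-77.0396
Node (0,0) S=158.0000: V=(p*·143.6861+(1−p*)·28.9340)/1.26=91.2683; Δ=(143.6861−28.9340)/(230.6800−104.2800)=0.9078; B=V−Δ·S=-52.1719
Each (Δ,B) replicates both successor values, so the strategy is self-financing and V0 is arbitrage-free.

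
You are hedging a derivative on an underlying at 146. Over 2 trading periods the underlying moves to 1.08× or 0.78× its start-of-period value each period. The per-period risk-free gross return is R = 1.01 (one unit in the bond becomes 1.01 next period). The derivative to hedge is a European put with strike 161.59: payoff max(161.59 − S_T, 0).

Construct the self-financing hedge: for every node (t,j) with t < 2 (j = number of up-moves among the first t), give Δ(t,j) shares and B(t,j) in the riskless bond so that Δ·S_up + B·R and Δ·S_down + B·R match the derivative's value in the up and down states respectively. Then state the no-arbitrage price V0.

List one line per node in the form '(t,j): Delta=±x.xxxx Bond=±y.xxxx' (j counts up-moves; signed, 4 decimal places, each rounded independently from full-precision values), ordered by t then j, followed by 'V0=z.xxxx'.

The replicating-portfolio and risk-neutral prices coincide; use p* = (1.01−0.78)/(1.08−0.78) = 0.7667 for the latter.
Terminal values V(2,·): V(2,0)=72.7636, V(2,1)=38.5996, V(2,2)=0.0000
(1,0): S=113.8800. Δ = (V_up−V_dn)/(S_up−S_dn) = (38.5996−72.7636)/(122.9904−88.8264) = -1.0000. V = [p*·38.5996 + (1−p*)·72.7636]/1.01 = 46.1101. B = V − Δ·S = 159.9901.
(1,1): S=157.6800. Δ = (V_up−V_dn)/(S_up−S_dn) = (0.0000−38.5996)/(170.2944−122.9904) = -0.8160. V = [p*·0.0000 + (1−p*)·38.5996]/1.01 = 8.9174. B = V − Δ·S = 137.5827.
(0,0): S=146.0000. Δ = (V_up−V_dn)/(S_up−S_dn) = (8.9174−46.1101)/(157.6800−113.8800) = -0.8491. V = [p*·8.9174 + (1−p*)·46.1101]/1.01 = 17.4215. B = V − Δ·S = 141.3971.
Self-financing check: at every node Δ·S+B equals the discounted successor values.

(0,0): Delta=-0.8491 Bond=141.3971
(1,0): Delta=-1.0000 Bond=159.9901
(1,1): Delta=-0.8160 Bond=137.5827
V0=17.4215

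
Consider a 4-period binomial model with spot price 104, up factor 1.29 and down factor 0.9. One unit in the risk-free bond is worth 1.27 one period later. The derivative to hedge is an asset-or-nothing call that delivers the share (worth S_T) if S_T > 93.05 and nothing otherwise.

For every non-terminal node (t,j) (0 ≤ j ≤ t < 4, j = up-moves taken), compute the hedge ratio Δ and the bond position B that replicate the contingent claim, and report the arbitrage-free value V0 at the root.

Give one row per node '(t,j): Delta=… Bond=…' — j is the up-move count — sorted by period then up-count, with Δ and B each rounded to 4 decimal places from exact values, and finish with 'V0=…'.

(0,0): Delta=1.0001 Bond=-0.0117
(1,0): Delta=1.0030 Bond=-0.2898
(1,1): Delta=1.0000 Bond=0.0000
(2,0): Delta=1.0839 Bond=-7.1761
(2,1): Delta=1.0000 Bond=0.0000
(2,2): Delta=1.0000 Bond=0.0000
(3,0): Delta=3.3077 Bond=-177.7153
(3,1): Delta=1.0000 Bond=0.0000
(3,2): Delta=1.0000 Bond=0.0000
(3,3): Delta=1.0000 Bond=0.0000
V0=103.9998

The replicating-portfolio and risk-neutral prices coincide; use p* = (1.27−0.9)/(1.29−0.9) = 0.9487 for the latter.
Payoff layer (t=4): V(4,0)=0.0000, V(4,1)=97.8026, V(4,2)=140.1838, V(4,3)=200.9301, V(4,4)=287.9998
  t=3,j=0: stock 75.8160 → up 97.8026 (V=97.8026), down 68.2344 (V=0.0000). Price 73.0607; hedge Δ=3.3077, bond B=-177.7153.
  t=3,j=1: stock 108.6696 → up 140.1838 (V=140.1838), down 97.8026 (V=97.8026). Price 108.6696; hedge Δ=1.0000, bond B=0.0000.
  t=3,j=2: stock 155.7598 → up 200.9301 (V=200.9301), down 140.1838 (V=140.1838). Price 155.7598; hedge Δ=1.0000, bond B=0.0000.
  t=3,j=3: stock 223.2557 → up 287.9998 (V=287.9998), down 200.9301 (V=200.9301). Price 223.2557; hedge Δ=1.0000, bond B=0.0000.
  t=2,j=0: stock 84.2400 → up 108.6696 (V=108.6696), down 75.8160 (V=73.0607). Price 84.1287; hedge Δ=1.0839, bond B=-7.1761.
  t=2,j=1: stock 120.7440 → up 155.7598 (V=155.7598), down 108.6696 (V=108.6696). Price 120.7440; hedge Δ=1.0000, bond B=0.0000.
  t=2,j=2: stock 173.0664 → up 223.2557 (V=223.2557), down 155.7598 (V=155.7598). Price 173.0664; hedge Δ=1.0000, bond B=0.0000.
  t=1,j=0: stock 93.6000 → up 120.7440 (V=120.7440), down 84.2400 (V=84.1287). Price 93.5955; hedge Δ=1.0030, bond B=-0.2898.
  t=1,j=1: stock 134.1600 → up 173.0664 (V=173.0664), down 120.7440 (V=120.7440). Price 134.1600; hedge Δ=1.0000, bond B=0.0000.
  t=0,j=0: stock 104.0000 → up 134.1600 (V=134.1600), down 93.6000 (V=93.5955). Price 103.9998; hedge Δ=1.0001, bond B=-0.0117.
Root portfolio cost Δ·104+B reproduces V0=103.9998.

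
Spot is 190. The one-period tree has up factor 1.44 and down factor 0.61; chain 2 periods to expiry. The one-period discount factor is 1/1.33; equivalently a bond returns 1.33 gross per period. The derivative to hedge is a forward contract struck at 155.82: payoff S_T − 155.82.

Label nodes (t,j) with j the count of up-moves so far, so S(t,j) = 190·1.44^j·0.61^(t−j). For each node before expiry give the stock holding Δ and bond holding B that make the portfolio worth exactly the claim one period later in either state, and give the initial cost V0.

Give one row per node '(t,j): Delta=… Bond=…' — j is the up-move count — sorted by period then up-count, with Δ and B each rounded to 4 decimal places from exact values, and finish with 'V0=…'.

(0,0): Delta=1.0000 Bond=-88.0886
(1,0): Delta=1.0000 Bond=-117.1579
(1,1): Delta=1.0000 Bond=-117.1579
V0=101.9114

No-arbitrage ⇒ martingale measure with p* = (R−d)/(u−d) = 0.8675.
Payoff layer (t=2): V(2,0)=-85.1210, V(2,1)=11.0760, V(2,2)=238.1640
(1,0): S=115.9000. Δ = (V_up−V_dn)/(S_up−S_dn) = (11.0760−-85.1210)/(166.8960−70.6990) = 1.0000. V = [p*·11.0760 + (1−p*)·-85.1210]/1.33 = -1.2579. B = V − Δ·S = -117.1579.
(1,1): S=273.6000. Δ = (V_up−V_dn)/(S_up−S_dn) = (238.1640−11.0760)/(393.9840−166.8960) = 1.0000. V = [p*·238.1640 + (1−p*)·11.0760]/1.33 = 156.4421. B = V − Δ·S = -117.1579.
(0,0): S=190.0000. Δ = (V_up−V_dn)/(S_up−S_dn) = (156.4421−-1.2579)/(273.6000−115.9000) = 1.0000. V = [p*·156.4421 + (1−p*)·-1.2579]/1.33 = 101.9114. B = V − Δ·S = -88.0886.
Check: Δ(0,0)·S0 + B(0,0) = 101.9114 = V0.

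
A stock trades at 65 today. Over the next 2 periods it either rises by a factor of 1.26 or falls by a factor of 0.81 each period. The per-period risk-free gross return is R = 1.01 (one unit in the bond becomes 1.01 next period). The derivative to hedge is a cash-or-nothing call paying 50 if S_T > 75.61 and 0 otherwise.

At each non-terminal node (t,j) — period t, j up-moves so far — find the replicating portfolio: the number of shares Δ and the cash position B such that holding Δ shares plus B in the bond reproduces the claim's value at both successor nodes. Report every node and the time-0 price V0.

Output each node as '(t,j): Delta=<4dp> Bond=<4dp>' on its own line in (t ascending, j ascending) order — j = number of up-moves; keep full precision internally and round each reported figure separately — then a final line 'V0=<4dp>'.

Since d<R<u, set p* = (R−d)/(u−d) = 0.4444; price each node as the discounted p*-expectation of its children.
Terminal payoffs: V(2,0)=0.0000, V(2,1)=0.0000, V(2,2)=50.0000
  t=1,j=0: stock 52.6500 → up 66.3390 (V=0.0000), down 42.6465 (V=0.0000). Price 0.0000; hedge Δ=0.0000, bond B=0.0000.
  t=1,j=1: stock 81.9000 → up 103.1940 (V=50.0000), down 66.3390 (V=0.0000). Price 22.0022; hedge Δ=1.3567, bond B=-89.1089.
  t=0,j=0: stock 65.0000 → up 81.9000 (V=22.0022), down 52.6500 (V=0.0000). Price 9.6819; hedge Δ=0.7522, bond B=-39.2118.
Root portfolio cost Δ·65+B reproduces V0=9.6819.

(0,0): Delta=0.7522 Bond=-39.2118
(1,0): Delta=0.0000 Bond=0.0000
(1,1): Delta=1.3567 Bond=-89.1089
V0=9.6819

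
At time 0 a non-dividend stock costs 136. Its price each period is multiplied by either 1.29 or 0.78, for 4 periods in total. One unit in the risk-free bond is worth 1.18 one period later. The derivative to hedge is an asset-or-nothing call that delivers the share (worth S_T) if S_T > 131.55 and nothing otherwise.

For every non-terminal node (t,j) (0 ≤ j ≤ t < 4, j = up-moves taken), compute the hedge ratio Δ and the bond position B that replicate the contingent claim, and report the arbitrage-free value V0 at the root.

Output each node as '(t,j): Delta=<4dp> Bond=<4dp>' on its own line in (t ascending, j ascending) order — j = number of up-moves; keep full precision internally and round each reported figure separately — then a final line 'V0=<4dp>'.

(0,0): Delta=1.0771 Bond=-11.8894
(1,0): Delta=1.3536 Bond=-43.3639
(1,1): Delta=1.0311 Bond=-5.9625
(2,0): Delta=2.1688 Bond=-118.6200
(2,1): Delta=1.2181 Bond=-32.6205
(2,2): Delta=1.0000 Bond=0.0000
(3,0): Delta=0.0000 Bond=0.0000
(3,1): Delta=2.5294 Bond=-178.4637
(3,2): Delta=1.0000 Bond=0.0000
(3,3): Delta=1.0000 Bond=0.0000
V0=134.5920

Since d<R<u, set p* = (R−d)/(u−d) = 0.7843; price each node as the discounted p*-expectation of its children.
Payoff layer (t=4): V(4,0)=0.0000, V(4,1)=0.0000, V(4,2)=137.6916, V(4,3)=227.7208, V(4,4)=376.6151
(3,0): S=64.5391. Δ = (V_up−V_dn)/(S_up−S_dn) = (0.0000−0.0000)/(83.2554−50.3405) = 0.0000. V = [p*·0.0000 + (1−p*)·0.0000]/1.18 = 0.0000. B = V − Δ·S = 0.0000.
(3,1): S=106.7377. Δ = (V_up−V_dn)/(S_up−S_dn) = (137.6916−0.0000)/(137.6916−83.2554) = 2.5294. V = [p*·137.6916 + (1−p*)·0.0000]/1.18 = 91.5199. B = V − Δ·S = -178.4637.
(3,2): S=176.5277. Δ = (V_up−V_dn)/(S_up−S_dn) = (227.7208−137.6916)/(227.7208−137.6916) = 1.0000. V = [p*·227.7208 + (1−p*)·137.6916]/1.18 = 176.5277. B = V − Δ·S = 0.0000.
(3,3): S=291.9497. Δ = (V_up−V_dn)/(S_up−S_dn) = (376.6151−227.7208)/(376.6151−227.7208) = 1.0000. V = [p*·376.6151 + (1−p*)·227.7208]/1.18 = 291.9497. B = V − Δ·S = 0.0000.
(2,0): S=82.7424. Δ = (V_up−V_dn)/(S_up−S_dn) = (91.5199−0.0000)/(106.7377−64.5391) = 2.1688. V = [p*·91.5199 + (1−p*)·0.0000]/1.18 = 60.8307. B = V − Δ·S = -118.6200.
(2,1): S=136.8432. Δ = (V_up−V_dn)/(S_up−S_dn) = (176.5277−91.5199)/(176.5277−106.7377) = 1.2181. V = [p*·176.5277 + (1−p*)·91.5199]/1.18 = 134.0616. B = V − Δ·S = -32.6205.
(2,2): S=226.3176. Δ = (V_up−V_dn)/(S_up−S_dn) = (291.9497−176.5277)/(291.9497−176.5277) = 1.0000. V = [p*·291.9497 + (1−p*)·176.5277]/1.18 = 226.3176. B = V − Δ·S = 0.0000.
(1,0): S=106.0800. Δ = (V_up−V_dn)/(S_up−S_dn) = (134.0616−60.8307)/(136.8432−82.7424) = 1.3536. V = [p*·134.0616 + (1−p*)·60.8307]/1.18 = 100.2260. B = V − Δ·S = -43.3639.
(1,1): S=175.4400. Δ = (V_up−V_dn)/(S_up−S_dn) = (226.3176−134.0616)/(226.3176−136.8432) = 1.0311. V = [p*·226.3176 + (1−p*)·134.0616]/1.18 = 174.9316. B = V − Δ·S = -5.9625.
(0,0): S=136.0000. Δ = (V_up−V_dn)/(S_up−S_dn) = (174.9316−100.2260)/(175.4400−106.0800) = 1.0771. V = [p*·174.9316 + (1−p*)·100.2260]/1.18 = 134.5920. B = V − Δ·S = -11.8894.
Root portfolio cost Δ·136+B reproduces V0=134.5920.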